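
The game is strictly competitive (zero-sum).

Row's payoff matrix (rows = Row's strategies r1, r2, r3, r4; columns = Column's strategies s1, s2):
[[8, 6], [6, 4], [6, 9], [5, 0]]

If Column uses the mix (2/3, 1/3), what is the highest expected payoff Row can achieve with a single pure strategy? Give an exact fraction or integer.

r1: (8)·(2/3) + (6)·(1/3) = 22/3.
r2: (6)·(2/3) + (4)·(1/3) = 16/3.
r3: (6)·(2/3) + (9)·(1/3) = 7.
r4: (5)·(2/3) + (0)·(1/3) = 10/3.
The best pure response is r1 with expected payoff 22/3.

22/3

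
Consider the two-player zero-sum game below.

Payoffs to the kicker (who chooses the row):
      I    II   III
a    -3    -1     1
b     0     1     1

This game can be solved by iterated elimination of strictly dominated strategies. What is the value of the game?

0

Column II is strictly dominated by I for the goalkeeper (-3<-1, 0<1); eliminate II.
Column III is strictly dominated by I for the goalkeeper (-3<1, 0<1); eliminate III.
Row a is strictly dominated by row b (0>-3); eliminate a.
Only (b, I) remains, with payoff 0.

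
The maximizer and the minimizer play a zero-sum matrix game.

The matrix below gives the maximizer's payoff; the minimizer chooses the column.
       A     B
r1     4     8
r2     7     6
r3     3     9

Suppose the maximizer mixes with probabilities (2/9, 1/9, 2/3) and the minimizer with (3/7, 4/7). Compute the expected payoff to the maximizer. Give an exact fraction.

403/63

Against (3/7, 4/7), each row's expected payoff is r1: 44/7; r2: 45/7; r3: 45/7.
Taking the (2/9, 1/9, 2/3)-weighted average: (2/9)·(44/7) + (1/9)·(45/7) + (2/3)·(45/7) = 403/63.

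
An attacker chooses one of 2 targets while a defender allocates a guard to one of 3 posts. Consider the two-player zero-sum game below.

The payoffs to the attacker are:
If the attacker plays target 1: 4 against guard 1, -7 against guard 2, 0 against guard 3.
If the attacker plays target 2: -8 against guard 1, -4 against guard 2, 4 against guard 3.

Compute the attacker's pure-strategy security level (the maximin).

The worst-case payoff for each row is target 1: -7, target 2: -8.
The best of these is -7.

-7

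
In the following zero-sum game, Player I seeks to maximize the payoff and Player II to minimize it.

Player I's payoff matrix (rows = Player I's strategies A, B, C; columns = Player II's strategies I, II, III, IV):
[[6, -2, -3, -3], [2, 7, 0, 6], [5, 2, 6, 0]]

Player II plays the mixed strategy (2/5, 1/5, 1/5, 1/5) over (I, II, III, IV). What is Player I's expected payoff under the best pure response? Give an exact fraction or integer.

18/5

A: (6)·(2/5) + (-2)·(1/5) + (-3)·(1/5) + (-3)·(1/5) = 4/5.
B: (2)·(2/5) + (7)·(1/5) + (0)·(1/5) + (6)·(1/5) = 17/5.
C: (5)·(2/5) + (2)·(1/5) + (6)·(1/5) + (0)·(1/5) = 18/5.
The best pure response is C with expected payoff 18/5.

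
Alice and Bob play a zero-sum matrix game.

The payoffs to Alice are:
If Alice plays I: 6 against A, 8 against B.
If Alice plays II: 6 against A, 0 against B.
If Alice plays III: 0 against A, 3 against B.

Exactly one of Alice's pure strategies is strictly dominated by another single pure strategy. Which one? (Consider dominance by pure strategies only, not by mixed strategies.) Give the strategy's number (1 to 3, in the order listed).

3

Compare III with I: 6 > 0, 8 > 3.
So I strictly dominates III for Alice; III is strictly dominated.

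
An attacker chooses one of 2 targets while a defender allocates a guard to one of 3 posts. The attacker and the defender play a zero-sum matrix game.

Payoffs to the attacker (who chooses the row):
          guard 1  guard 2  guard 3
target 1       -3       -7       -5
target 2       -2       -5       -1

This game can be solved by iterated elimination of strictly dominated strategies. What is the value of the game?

Column guard 1 is strictly dominated by guard 2 for the defender (-7<-3, -5<-2); eliminate guard 1.
Column guard 3 is strictly dominated by guard 2 for the defender (-7<-5, -5<-1); eliminate guard 3.
Row target 1 is strictly dominated by row target 2 (-5>-7); eliminate target 1.
Only (target 2, guard 2) remains, with payoff -5.

-5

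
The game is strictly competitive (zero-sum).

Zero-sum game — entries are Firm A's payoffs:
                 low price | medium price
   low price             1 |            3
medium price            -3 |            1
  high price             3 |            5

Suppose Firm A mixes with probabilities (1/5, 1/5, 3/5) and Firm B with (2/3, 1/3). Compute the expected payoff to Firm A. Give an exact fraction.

Against (2/3, 1/3), each row's expected payoff is low price: 5/3; medium price: -5/3; high price: 11/3.
Taking the (1/5, 1/5, 3/5)-weighted average: (1/5)·(5/3) + (1/5)·(-5/3) + (3/5)·(11/3) = 11/5.

11/5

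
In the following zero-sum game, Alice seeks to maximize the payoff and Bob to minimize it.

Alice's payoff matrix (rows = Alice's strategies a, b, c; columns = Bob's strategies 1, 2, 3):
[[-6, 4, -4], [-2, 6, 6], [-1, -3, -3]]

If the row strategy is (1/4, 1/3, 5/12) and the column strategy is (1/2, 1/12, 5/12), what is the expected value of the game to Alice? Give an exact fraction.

Against (1/2, 1/12, 5/12), each row's expected payoff is a: -13/3; b: 2; c: -2.
Taking the (1/4, 1/3, 5/12)-weighted average: (1/4)·(-13/3) + (1/3)·(2) + (5/12)·(-2) = -5/4.

-5/4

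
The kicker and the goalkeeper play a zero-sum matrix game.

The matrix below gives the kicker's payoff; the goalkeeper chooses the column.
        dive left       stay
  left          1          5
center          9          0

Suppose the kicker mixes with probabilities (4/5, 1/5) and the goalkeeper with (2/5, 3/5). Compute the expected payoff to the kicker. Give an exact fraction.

86/25

Against (2/5, 3/5), each row's expected payoff is left: 17/5; center: 18/5.
Taking the (4/5, 1/5)-weighted average: (4/5)·(17/5) + (1/5)·(18/5) = 86/25.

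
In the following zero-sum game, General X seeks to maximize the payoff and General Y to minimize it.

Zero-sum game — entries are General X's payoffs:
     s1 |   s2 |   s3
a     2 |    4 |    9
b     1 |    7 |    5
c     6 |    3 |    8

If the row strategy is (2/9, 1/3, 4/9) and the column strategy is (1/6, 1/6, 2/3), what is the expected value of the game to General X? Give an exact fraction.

Against (1/6, 1/6, 2/3), each row's expected payoff is a: 7; b: 14/3; c: 41/6.
Taking the (2/9, 1/3, 4/9)-weighted average: (2/9)·(7) + (1/3)·(14/3) + (4/9)·(41/6) = 166/27.

166/27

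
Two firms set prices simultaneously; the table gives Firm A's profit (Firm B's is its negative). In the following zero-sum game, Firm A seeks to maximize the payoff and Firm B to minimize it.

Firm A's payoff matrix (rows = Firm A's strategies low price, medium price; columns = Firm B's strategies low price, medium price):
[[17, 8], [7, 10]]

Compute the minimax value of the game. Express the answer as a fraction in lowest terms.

19/2

Row minima are 8 and 7, so Firm A's maximin is 8; column maxima are 17 and 10, so Firm B's minimax is 10. These differ, so the equilibrium is in mixed strategies.
Let Firm A play low price with probability p. Firm B is indifferent when 17p + 7(1−p) = 8p + 10(1−p), giving p = 1/4.
Let Firm B play low price with probability q. Firm A is indifferent when 17q + 8(1−q) = 7q + 10(1−q), giving q = 1/6.
The value is 17·(1/6) + (8)·(5/6) = 19/2.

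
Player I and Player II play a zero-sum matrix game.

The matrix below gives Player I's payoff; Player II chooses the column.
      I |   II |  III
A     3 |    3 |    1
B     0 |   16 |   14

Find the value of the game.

Column II is strictly dominated by III for Player II (it gives Player I more in every row).
The remaining 2×2 game on (A, B) × (I, III) has no saddle point. Let Player I play A with probability p; indifference gives 3p = p + 14(1−p), so p = 7/8.
Similarly Player II's optimal q on I is 13/16, and the value is 3·(13/16) + (1)·(3/16) = 21/8.

21/8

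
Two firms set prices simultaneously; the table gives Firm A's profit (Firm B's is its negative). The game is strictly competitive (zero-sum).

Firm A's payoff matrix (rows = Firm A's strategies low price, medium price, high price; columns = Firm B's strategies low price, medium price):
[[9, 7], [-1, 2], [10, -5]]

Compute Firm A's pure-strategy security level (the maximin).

The worst-case payoff for each row is low price: 7, medium price: -1, high price: -5.
The best of these is 7.

7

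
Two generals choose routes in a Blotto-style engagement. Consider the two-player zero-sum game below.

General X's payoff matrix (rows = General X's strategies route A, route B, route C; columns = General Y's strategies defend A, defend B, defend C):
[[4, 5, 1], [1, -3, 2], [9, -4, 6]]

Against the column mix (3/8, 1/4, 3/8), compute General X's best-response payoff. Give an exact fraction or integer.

route A: (4)·(3/8) + (5)·(1/4) + (1)·(3/8) = 25/8.
route B: (1)·(3/8) + (-3)·(1/4) + (2)·(3/8) = 3/8.
route C: (9)·(3/8) + (-4)·(1/4) + (6)·(3/8) = 37/8.
The best pure response is route C with expected payoff 37/8.

37/8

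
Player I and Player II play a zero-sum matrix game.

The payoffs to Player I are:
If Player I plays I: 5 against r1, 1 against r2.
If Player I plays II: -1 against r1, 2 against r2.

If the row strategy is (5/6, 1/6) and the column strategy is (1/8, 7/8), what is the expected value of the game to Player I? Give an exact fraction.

73/48

Against (1/8, 7/8), each row's expected payoff is I: 3/2; II: 13/8.
Taking the (5/6, 1/6)-weighted average: (5/6)·(3/2) + (1/6)·(13/8) = 73/48.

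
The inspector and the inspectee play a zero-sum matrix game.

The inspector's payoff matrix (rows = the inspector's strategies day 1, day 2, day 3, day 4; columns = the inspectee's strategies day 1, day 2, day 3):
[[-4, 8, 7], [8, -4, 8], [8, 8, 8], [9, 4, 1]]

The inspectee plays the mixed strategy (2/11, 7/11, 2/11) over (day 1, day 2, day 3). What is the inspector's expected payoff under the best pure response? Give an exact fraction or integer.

8

day 1: (-4)·(2/11) + (8)·(7/11) + (7)·(2/11) = 62/11.
day 2: (8)·(2/11) + (-4)·(7/11) + (8)·(2/11) = 4/11.
day 3: (8)·(2/11) + (8)·(7/11) + (8)·(2/11) = 8.
day 4: (9)·(2/11) + (4)·(7/11) + (1)·(2/11) = 48/11.
The best pure response is day 3 with expected payoff 8.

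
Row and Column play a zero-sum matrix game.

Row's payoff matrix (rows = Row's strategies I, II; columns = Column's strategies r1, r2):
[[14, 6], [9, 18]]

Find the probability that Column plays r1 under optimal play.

Row minima are 6 and 9, so Row's maximin is 9; column maxima are 14 and 18, so Column's minimax is 14. These differ, so the equilibrium is in mixed strategies.
Let Column play r1 with probability q. Row is indifferent when 14q + 6(1−q) = 9q + 18(1−q), giving q = 12/17.

12/17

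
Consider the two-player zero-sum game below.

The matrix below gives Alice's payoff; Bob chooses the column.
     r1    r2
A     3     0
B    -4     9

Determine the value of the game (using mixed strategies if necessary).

27/16

Row minima are 0 and -4, so Alice's maximin is 0; column maxima are 3 and 9, so Bob's minimax is 3. These differ, so the equilibrium is in mixed strategies.
Let Alice play A with probability p. Bob is indifferent when 3p − 4(1−p) = 9(1−p), giving p = 13/16.
Let Bob play r1 with probability q. Alice is indifferent when 3q = −4q + 9(1−q), giving q = 9/16.
The value is 3·(9/16) + (0)·(7/16) = 27/16.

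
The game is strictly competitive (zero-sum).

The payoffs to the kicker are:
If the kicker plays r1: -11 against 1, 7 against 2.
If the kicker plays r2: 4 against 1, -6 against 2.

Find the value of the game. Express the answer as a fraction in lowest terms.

-19/14

Row minima are -11 and -6, so the kicker's maximin is -6; column maxima are 4 and 7, so the goalkeeper's minimax is 4. These differ, so the equilibrium is in mixed strategies.
Let the kicker play r1 with probability p. The goalkeeper is indifferent when −11p + 4(1−p) = 7p − 6(1−p), giving p = 5/14.
Let the goalkeeper play 1 with probability q. The kicker is indifferent when −11q + 7(1−q) = 4q − 6(1−q), giving q = 13/28.
The value is -11·(13/28) + (7)·(15/28) = -19/14.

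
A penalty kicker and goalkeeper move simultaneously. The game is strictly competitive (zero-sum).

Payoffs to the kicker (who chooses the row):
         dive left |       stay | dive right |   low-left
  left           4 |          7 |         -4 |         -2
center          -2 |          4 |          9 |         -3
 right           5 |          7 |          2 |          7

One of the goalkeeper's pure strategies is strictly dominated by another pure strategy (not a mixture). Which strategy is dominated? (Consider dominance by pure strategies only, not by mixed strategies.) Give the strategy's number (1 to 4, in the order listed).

The goalkeeper prefers columns that give the kicker less. Compare stay with dive left: 4 < 7, -2 < 4, 5 < 7.
So dive left strictly dominates stay for the goalkeeper; stay is strictly dominated.

2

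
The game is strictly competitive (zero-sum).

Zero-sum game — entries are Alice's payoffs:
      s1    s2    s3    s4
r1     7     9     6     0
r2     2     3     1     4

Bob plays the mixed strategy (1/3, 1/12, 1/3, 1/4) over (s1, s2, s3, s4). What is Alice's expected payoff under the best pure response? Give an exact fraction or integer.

61/12

r1: (7)·(1/3) + (9)·(1/12) + (6)·(1/3) + (0)·(1/4) = 61/12.
r2: (2)·(1/3) + (3)·(1/12) + (1)·(1/3) + (4)·(1/4) = 9/4.
The best pure response is r1 with expected payoff 61/12.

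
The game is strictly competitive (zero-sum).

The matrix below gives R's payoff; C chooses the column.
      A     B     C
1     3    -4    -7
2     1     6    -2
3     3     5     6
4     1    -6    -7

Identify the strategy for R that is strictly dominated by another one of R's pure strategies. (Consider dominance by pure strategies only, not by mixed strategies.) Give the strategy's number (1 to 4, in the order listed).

4

Compare 4 with 3: 3 > 1, 5 > -6, 6 > -7.
So 3 strictly dominates 4 for R; 4 is strictly dominated.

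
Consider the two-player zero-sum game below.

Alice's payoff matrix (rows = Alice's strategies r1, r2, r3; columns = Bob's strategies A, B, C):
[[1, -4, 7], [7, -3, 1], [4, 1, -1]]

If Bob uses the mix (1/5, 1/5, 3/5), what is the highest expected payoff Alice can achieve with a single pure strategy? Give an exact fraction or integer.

18/5

r1: (1)·(1/5) + (-4)·(1/5) + (7)·(3/5) = 18/5.
r2: (7)·(1/5) + (-3)·(1/5) + (1)·(3/5) = 7/5.
r3: (4)·(1/5) + (1)·(1/5) + (-1)·(3/5) = 2/5.
The best pure response is r1 with expected payoff 18/5.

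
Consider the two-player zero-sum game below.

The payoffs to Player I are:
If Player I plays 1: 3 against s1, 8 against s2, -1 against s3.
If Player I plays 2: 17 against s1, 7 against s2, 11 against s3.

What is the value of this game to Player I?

Column s1 is strictly dominated by s3 for Player II (it gives Player I more in every row).
The remaining 2×2 game on (1, 2) × (s2, s3) has no saddle point. Let Player I play 1 with probability p; indifference gives 8p + 7(1−p) = −p + 11(1−p), so p = 4/13.
Similarly Player II's optimal q on s2 is 12/13, and the value is 8·(12/13) + (-1)·(1/13) = 95/13.

95/13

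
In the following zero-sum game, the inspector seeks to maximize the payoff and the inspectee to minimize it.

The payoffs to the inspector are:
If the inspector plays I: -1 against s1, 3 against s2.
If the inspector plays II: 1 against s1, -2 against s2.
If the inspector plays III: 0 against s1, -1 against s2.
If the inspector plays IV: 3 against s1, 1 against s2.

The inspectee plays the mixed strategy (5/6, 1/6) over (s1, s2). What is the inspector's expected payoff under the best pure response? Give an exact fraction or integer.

I: (-1)·(5/6) + (3)·(1/6) = -1/3.
II: (1)·(5/6) + (-2)·(1/6) = 1/2.
III: (0)·(5/6) + (-1)·(1/6) = -1/6.
IV: (3)·(5/6) + (1)·(1/6) = 8/3.
The best pure response is IV with expected payoff 8/3.

8/3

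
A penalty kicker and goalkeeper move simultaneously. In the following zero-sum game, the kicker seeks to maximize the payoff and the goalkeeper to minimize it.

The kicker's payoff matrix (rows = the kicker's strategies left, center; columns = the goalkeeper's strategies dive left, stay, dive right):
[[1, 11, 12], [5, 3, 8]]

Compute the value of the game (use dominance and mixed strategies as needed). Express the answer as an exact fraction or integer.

Column dive right is strictly dominated by stay for the goalkeeper (it gives the kicker more in every row).
The remaining 2×2 game on (left, center) × (dive left, stay) has no saddle point. Let the kicker play left with probability p; indifference gives p + 5(1−p) = 11p + 3(1−p), so p = 1/6.
Similarly the goalkeeper's optimal q on dive left is 2/3, and the value is 1·(2/3) + (11)·(1/3) = 13/3.

13/3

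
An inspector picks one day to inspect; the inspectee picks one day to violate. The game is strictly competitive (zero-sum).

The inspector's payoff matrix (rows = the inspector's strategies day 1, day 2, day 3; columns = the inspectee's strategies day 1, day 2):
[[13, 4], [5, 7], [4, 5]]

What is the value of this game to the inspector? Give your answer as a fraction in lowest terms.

71/11

Row day 3 is strictly dominated by row day 2, so the inspector never plays it.
The remaining 2×2 game on (day 1, day 2) × (day 1, day 2) has no saddle point. Let the inspector play day 1 with probability p; indifference gives 13p + 5(1−p) = 4p + 7(1−p), so p = 2/11.
Similarly the inspectee's optimal q on day 1 is 3/11, and the value is 13·(3/11) + (4)·(8/11) = 71/11.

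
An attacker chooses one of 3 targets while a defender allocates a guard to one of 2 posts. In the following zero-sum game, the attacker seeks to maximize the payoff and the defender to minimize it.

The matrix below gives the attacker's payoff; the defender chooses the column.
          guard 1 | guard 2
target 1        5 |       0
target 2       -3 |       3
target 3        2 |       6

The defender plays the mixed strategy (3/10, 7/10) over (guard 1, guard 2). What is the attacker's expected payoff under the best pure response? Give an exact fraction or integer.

target 1: (5)·(3/10) + (0)·(7/10) = 3/2.
target 2: (-3)·(3/10) + (3)·(7/10) = 6/5.
target 3: (2)·(3/10) + (6)·(7/10) = 24/5.
The best pure response is target 3 with expected payoff 24/5.

24/5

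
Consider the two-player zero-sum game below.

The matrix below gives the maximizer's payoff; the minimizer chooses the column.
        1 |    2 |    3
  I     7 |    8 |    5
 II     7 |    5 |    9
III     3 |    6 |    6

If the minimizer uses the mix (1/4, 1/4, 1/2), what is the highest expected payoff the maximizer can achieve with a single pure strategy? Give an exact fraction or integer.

15/2

I: (7)·(1/4) + (8)·(1/4) + (5)·(1/2) = 25/4.
II: (7)·(1/4) + (5)·(1/4) + (9)·(1/2) = 15/2.
III: (3)·(1/4) + (6)·(1/4) + (6)·(1/2) = 21/4.
The best pure response is II with expected payoff 15/2.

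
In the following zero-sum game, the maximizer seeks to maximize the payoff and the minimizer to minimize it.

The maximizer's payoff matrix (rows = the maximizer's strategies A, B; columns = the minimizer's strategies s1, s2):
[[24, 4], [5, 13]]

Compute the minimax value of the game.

73/7

Row minima are 4 and 5, so the maximizer's maximin is 5; column maxima are 24 and 13, so the minimizer's minimax is 13. These differ, so the equilibrium is in mixed strategies.
Let the maximizer play A with probability p. The minimizer is indifferent when 24p + 5(1−p) = 4p + 13(1−p), giving p = 2/7.
Let the minimizer play s1 with probability q. The maximizer is indifferent when 24q + 4(1−q) = 5q + 13(1−q), giving q = 9/28.
The value is 24·(9/28) + (4)·(19/28) = 73/7.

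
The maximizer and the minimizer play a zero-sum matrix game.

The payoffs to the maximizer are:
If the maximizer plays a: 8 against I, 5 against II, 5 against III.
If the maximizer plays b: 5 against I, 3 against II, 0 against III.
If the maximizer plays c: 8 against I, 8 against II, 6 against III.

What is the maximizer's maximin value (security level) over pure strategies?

6

The worst-case payoff for each row is a: 5, b: 0, c: 6.
The best of these is 6.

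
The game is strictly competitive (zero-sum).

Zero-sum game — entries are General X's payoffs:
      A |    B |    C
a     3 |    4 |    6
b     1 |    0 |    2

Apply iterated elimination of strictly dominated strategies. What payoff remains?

3

Row b is strictly dominated by row a (3>1, 4>0, 6>2); eliminate b.
Column C is strictly dominated by A for General Y (3<6); eliminate C.
Column B is strictly dominated by A for General Y (3<4); eliminate B.
Only (a, A) remains, with payoff 3.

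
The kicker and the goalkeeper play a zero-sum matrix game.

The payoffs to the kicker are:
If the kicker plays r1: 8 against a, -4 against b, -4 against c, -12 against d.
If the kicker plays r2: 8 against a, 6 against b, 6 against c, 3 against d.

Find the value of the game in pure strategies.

Row minima: -12, 3 → the kicker's maximin is 3.
Column maxima: 8, 6, 6, 3 → the goalkeeper's minimax is 3.
They coincide at (r2, d), so the value is 3.

3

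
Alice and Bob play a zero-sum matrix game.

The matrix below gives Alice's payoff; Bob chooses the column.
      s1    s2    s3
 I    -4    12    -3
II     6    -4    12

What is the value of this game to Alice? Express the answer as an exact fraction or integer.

28/13

Column s3 is strictly dominated by s1 for Bob (it gives Alice more in every row).
The remaining 2×2 game on (I, II) × (s1, s2) has no saddle point. Let Alice play I with probability p; indifference gives −4p + 6(1−p) = 12p − 4(1−p), so p = 5/13.
Similarly Bob's optimal q on s1 is 8/13, and the value is -4·(8/13) + (12)·(5/13) = 28/13.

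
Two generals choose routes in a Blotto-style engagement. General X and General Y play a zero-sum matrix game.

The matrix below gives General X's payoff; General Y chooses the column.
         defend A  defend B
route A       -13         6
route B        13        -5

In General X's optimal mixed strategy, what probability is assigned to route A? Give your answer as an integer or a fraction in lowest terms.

18/37

Row minima are -13 and -5, so General X's maximin is -5; column maxima are 13 and 6, so General Y's minimax is 6. These differ, so the equilibrium is in mixed strategies.
Let General X play route A with probability p. General Y is indifferent when −13p + 13(1−p) = 6p − 5(1−p), giving p = 18/37.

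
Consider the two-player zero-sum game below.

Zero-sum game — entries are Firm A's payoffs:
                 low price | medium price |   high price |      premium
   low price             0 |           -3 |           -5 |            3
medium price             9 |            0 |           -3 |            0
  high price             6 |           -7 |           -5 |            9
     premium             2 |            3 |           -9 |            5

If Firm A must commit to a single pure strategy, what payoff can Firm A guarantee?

-3

The worst-case payoff for each row is low price: -5, medium price: -3, high price: -7, premium: -9.
The best of these is -3.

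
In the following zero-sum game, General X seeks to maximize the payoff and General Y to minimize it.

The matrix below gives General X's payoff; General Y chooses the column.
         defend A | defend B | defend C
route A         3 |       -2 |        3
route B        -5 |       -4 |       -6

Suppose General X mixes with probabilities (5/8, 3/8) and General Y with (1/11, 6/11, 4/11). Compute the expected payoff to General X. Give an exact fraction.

-18/11

Against (1/11, 6/11, 4/11), each row's expected payoff is route A: 3/11; route B: -53/11.
Taking the (5/8, 3/8)-weighted average: (5/8)·(3/11) + (3/8)·(-53/11) = -18/11.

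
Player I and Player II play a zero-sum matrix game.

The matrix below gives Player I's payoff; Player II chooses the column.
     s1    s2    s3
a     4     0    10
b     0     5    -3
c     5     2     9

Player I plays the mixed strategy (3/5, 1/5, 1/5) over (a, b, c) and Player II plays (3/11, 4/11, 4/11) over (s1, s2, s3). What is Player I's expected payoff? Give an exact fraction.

223/55

Against (3/11, 4/11, 4/11), each row's expected payoff is a: 52/11; b: 8/11; c: 59/11.
Taking the (3/5, 1/5, 1/5)-weighted average: (3/5)·(52/11) + (1/5)·(8/11) + (1/5)·(59/11) = 223/55.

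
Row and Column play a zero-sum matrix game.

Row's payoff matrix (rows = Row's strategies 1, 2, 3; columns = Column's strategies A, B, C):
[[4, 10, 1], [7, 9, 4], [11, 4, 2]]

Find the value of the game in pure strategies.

Row minima: 1, 4, 2 → Row's maximin is 4.
Column maxima: 11, 10, 4 → Column's minimax is 4.
They coincide at (2, C), so the value is 4.

4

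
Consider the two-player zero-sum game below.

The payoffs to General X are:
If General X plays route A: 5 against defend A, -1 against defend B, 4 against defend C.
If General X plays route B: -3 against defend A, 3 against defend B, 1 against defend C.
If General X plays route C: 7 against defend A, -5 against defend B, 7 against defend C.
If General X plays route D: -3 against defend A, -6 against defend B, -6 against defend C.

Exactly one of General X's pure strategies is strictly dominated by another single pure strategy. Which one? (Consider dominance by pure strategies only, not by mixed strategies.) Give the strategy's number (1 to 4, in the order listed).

Compare route D with route A: 5 > -3, -1 > -6, 4 > -6.
So route A strictly dominates route D for General X; route D is strictly dominated.

4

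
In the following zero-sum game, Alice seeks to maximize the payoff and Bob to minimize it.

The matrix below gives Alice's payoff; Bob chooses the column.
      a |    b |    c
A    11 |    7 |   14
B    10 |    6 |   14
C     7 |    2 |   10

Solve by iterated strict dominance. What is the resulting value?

7

Column a is strictly dominated by b for Bob (7<11, 6<10, 2<7); eliminate a.
Column c is strictly dominated by b for Bob (7<14, 6<14, 2<10); eliminate c.
Row B is strictly dominated by row A (7>6); eliminate B.
Row C is strictly dominated by row A (7>2); eliminate C.
Only (A, b) remains, with payoff 7.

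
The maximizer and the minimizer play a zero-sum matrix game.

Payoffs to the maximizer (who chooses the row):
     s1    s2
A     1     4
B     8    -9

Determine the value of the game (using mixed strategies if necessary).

41/20

Row minima are 1 and -9, so the maximizer's maximin is 1; column maxima are 8 and 4, so the minimizer's minimax is 4. These differ, so the equilibrium is in mixed strategies.
Let the maximizer play A with probability p. The minimizer is indifferent when p + 8(1−p) = 4p − 9(1−p), giving p = 17/20.
Let the minimizer play s1 with probability q. The maximizer is indifferent when q + 4(1−q) = 8q − 9(1−q), giving q = 13/20.
The value is 1·(13/20) + (4)·(7/20) = 41/20.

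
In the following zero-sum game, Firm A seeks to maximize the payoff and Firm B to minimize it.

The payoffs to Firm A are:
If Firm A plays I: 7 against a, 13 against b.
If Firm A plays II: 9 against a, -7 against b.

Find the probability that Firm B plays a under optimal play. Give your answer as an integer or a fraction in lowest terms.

10/11

Row minima are 7 and -7, so Firm A's maximin is 7; column maxima are 9 and 13, so Firm B's minimax is 9. These differ, so the equilibrium is in mixed strategies.
Let Firm B play a with probability q. Firm A is indifferent when 7q + 13(1−q) = 9q − 7(1−q), giving q = 10/11.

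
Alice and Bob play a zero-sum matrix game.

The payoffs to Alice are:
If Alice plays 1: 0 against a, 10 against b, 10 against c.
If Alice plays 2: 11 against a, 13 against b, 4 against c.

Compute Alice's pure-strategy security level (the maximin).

4

The worst-case payoff for each row is 1: 0, 2: 4.
The best of these is 4.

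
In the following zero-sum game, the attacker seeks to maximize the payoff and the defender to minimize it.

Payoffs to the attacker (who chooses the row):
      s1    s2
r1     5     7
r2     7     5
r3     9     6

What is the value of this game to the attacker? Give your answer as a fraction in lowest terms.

33/5

Row r2 is strictly dominated by row r3, so the attacker never plays it.
The remaining 2×2 game on (r1, r3) × (s1, s2) has no saddle point. Let the attacker play r1 with probability p; indifference gives 5p + 9(1−p) = 7p + 6(1−p), so p = 3/5.
Similarly the defender's optimal q on s1 is 1/5, and the value is 5·(1/5) + (7)·(4/5) = 33/5.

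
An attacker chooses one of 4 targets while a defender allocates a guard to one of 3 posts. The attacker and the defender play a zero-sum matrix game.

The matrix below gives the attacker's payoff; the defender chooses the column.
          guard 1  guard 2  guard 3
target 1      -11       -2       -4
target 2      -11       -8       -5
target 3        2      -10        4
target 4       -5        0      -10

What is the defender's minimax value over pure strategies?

The worst case (largest entry) in each column is guard 1: 2, guard 2: 0, guard 3: 4.
The best (smallest) of these is 0.

0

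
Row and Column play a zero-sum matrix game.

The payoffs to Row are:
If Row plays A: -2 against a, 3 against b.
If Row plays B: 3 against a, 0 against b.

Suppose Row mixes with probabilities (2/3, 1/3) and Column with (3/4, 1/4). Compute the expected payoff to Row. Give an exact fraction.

1/4

Against (3/4, 1/4), each row's expected payoff is A: -3/4; B: 9/4.
Taking the (2/3, 1/3)-weighted average: (2/3)·(-3/4) + (1/3)·(9/4) = 1/4.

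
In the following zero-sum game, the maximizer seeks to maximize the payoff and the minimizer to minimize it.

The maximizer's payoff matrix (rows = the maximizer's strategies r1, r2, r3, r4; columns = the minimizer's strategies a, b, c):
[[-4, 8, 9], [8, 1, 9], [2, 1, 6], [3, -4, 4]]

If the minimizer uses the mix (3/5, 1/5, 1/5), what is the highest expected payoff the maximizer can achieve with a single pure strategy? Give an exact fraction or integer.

34/5

r1: (-4)·(3/5) + (8)·(1/5) + (9)·(1/5) = 1.
r2: (8)·(3/5) + (1)·(1/5) + (9)·(1/5) = 34/5.
r3: (2)·(3/5) + (1)·(1/5) + (6)·(1/5) = 13/5.
r4: (3)·(3/5) + (-4)·(1/5) + (4)·(1/5) = 9/5.
The best pure response is r2 with expected payoff 34/5.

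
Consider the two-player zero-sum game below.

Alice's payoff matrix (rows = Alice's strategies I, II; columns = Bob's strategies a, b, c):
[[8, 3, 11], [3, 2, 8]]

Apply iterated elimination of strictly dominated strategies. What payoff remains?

Column c is strictly dominated by a for Bob (8<11, 3<8); eliminate c.
Row II is strictly dominated by row I (8>3, 3>2); eliminate II.
Column a is strictly dominated by b for Bob (3<8); eliminate a.
Only (I, b) remains, with payoff 3.

3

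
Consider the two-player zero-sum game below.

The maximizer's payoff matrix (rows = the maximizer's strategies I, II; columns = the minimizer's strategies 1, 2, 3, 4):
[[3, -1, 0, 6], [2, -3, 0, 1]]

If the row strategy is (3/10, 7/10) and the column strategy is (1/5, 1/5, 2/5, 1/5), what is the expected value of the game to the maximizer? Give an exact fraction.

Against (1/5, 1/5, 2/5, 1/5), each row's expected payoff is I: 8/5; II: 0.
Taking the (3/10, 7/10)-weighted average: (3/10)·(8/5) + (7/10)·(0) = 12/25.

12/25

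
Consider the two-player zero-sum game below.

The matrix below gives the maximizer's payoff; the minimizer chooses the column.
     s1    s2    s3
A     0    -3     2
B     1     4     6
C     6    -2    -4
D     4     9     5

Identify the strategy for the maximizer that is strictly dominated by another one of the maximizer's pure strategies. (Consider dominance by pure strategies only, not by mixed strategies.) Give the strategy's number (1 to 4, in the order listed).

1

Compare A with B: 1 > 0, 4 > -3, 6 > 2.
So B strictly dominates A for the maximizer; A is strictly dominated.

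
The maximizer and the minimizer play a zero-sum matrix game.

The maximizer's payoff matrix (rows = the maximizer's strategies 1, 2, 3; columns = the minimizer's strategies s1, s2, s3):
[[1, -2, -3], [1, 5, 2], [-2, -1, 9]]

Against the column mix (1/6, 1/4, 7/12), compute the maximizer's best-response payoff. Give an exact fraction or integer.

1: (1)·(1/6) + (-2)·(1/4) + (-3)·(7/12) = -25/12.
2: (1)·(1/6) + (5)·(1/4) + (2)·(7/12) = 31/12.
3: (-2)·(1/6) + (-1)·(1/4) + (9)·(7/12) = 14/3.
The best pure response is 3 with expected payoff 14/3.

14/3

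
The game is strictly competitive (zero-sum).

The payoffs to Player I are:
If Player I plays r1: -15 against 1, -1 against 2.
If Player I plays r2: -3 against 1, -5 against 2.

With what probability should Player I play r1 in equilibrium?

Row minima are -15 and -5, so Player I's maximin is -5; column maxima are -3 and -1, so Player II's minimax is -3. These differ, so the equilibrium is in mixed strategies.
Let Player I play r1 with probability p. Player II is indifferent when −15p − 3(1−p) = −p − 5(1−p), giving p = 1/8.

1/8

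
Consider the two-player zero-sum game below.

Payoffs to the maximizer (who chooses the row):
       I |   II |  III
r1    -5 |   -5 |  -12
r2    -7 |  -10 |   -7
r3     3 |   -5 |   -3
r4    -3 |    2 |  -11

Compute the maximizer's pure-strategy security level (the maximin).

The worst-case payoff for each row is r1: -12, r2: -10, r3: -5, r4: -11.
The best of these is -5.

-5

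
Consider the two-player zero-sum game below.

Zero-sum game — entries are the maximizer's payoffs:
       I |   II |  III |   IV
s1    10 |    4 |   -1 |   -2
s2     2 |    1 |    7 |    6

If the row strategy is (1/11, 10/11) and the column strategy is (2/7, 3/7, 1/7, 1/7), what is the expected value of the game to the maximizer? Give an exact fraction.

Against (2/7, 3/7, 1/7, 1/7), each row's expected payoff is s1: 29/7; s2: 20/7.
Taking the (1/11, 10/11)-weighted average: (1/11)·(29/7) + (10/11)·(20/7) = 229/77.

229/77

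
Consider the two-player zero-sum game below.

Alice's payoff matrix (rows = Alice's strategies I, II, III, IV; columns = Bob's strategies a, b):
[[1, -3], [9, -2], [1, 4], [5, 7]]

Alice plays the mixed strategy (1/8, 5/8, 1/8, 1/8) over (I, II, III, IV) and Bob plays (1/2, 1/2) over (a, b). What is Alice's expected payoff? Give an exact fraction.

25/8

Against (1/2, 1/2), each row's expected payoff is I: -1; II: 7/2; III: 5/2; IV: 6.
Taking the (1/8, 5/8, 1/8, 1/8)-weighted average: (1/8)·(-1) + (5/8)·(7/2) + (1/8)·(5/2) + (1/8)·(6) = 25/8.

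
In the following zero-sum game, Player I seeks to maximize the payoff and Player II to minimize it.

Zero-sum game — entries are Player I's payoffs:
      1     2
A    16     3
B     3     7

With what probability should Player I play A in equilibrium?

Row minima are 3 and 3, so Player I's maximin is 3; column maxima are 16 and 7, so Player II's minimax is 7. These differ, so the equilibrium is in mixed strategies.
Let Player I play A with probability p. Player II is indifferent when 16p + 3(1−p) = 3p + 7(1−p), giving p = 4/17.

4/17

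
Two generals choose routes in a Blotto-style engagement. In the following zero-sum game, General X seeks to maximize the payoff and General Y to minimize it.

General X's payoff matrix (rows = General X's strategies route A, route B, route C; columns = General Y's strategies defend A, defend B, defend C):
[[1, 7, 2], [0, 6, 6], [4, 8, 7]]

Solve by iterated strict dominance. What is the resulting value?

4

Column defend C is strictly dominated by defend A for General Y (1<2, 0<6, 4<7); eliminate defend C.
Row route A is strictly dominated by row route C (4>1, 8>7); eliminate route A.
Row route B is strictly dominated by row route C (4>0, 8>6); eliminate route B.
Column defend B is strictly dominated by defend A for General Y (4<8); eliminate defend B.
Only (route C, defend A) remains, with payoff 4.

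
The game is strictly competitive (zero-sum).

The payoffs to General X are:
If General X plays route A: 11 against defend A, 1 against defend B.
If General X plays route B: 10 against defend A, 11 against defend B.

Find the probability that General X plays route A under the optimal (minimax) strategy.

Row minima are 1 and 10, so General X's maximin is 10; column maxima are 11 and 11, so General Y's minimax is 11. These differ, so the equilibrium is in mixed strategies.
Let General X play route A with probability p. General Y is indifferent when 11p + 10(1−p) = p + 11(1−p), giving p = 1/11.

1/11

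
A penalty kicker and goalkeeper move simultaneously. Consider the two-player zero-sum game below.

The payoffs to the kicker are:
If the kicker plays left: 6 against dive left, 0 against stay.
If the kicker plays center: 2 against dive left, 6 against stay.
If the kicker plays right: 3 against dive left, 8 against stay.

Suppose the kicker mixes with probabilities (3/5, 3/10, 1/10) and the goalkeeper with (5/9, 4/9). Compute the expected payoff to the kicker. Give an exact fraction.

Against (5/9, 4/9), each row's expected payoff is left: 10/3; center: 34/9; right: 47/9.
Taking the (3/5, 3/10, 1/10)-weighted average: (3/5)·(10/3) + (3/10)·(34/9) + (1/10)·(47/9) = 329/90.

329/90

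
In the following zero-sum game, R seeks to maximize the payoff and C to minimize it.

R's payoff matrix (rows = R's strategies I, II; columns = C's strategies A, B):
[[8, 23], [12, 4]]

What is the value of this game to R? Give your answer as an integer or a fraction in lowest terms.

Row minima are 8 and 4, so R's maximin is 8; column maxima are 12 and 23, so C's minimax is 12. These differ, so the equilibrium is in mixed strategies.
Let R play I with probability p. C is indifferent when 8p + 12(1−p) = 23p + 4(1−p), giving p = 8/23.
Let C play A with probability q. R is indifferent when 8q + 23(1−q) = 12q + 4(1−q), giving q = 19/23.
The value is 8·(19/23) + (23)·(4/23) = 244/23.

244/23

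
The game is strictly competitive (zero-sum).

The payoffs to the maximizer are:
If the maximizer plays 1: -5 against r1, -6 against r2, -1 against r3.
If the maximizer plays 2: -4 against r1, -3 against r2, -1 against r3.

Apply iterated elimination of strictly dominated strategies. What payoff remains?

-4

Column r3 is strictly dominated by r1 for the minimizer (-5<-1, -4<-1); eliminate r3.
Row 1 is strictly dominated by row 2 (-4>-5, -3>-6); eliminate 1.
Column r2 is strictly dominated by r1 for the minimizer (-4<-3); eliminate r2.
Only (2, r1) remains, with payoff -4.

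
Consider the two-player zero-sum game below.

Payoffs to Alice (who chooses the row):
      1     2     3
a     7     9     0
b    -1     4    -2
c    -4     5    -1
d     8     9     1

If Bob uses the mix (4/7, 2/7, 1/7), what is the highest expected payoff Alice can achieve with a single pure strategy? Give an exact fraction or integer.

a: (7)·(4/7) + (9)·(2/7) + (0)·(1/7) = 46/7.
b: (-1)·(4/7) + (4)·(2/7) + (-2)·(1/7) = 2/7.
c: (-4)·(4/7) + (5)·(2/7) + (-1)·(1/7) = -1.
d: (8)·(4/7) + (9)·(2/7) + (1)·(1/7) = 51/7.
The best pure response is d with expected payoff 51/7.

51/7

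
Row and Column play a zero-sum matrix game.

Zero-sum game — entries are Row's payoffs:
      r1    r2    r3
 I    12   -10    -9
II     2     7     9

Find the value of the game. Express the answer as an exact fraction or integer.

Column r3 is strictly dominated by r2 for Column (it gives Row more in every row).
The remaining 2×2 game on (I, II) × (r1, r2) has no saddle point. Let Row play I with probability p; indifference gives 12p + 2(1−p) = −10p + 7(1−p), so p = 5/27.
Similarly Column's optimal q on r1 is 17/27, and the value is 12·(17/27) + (-10)·(10/27) = 104/27.

104/27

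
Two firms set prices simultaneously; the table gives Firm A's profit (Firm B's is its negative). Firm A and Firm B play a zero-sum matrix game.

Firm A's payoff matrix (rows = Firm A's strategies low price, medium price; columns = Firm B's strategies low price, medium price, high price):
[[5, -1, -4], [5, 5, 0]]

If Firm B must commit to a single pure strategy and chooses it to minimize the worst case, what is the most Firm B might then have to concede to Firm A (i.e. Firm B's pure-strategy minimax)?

The worst case (largest entry) in each column is low price: 5, medium price: 5, high price: 0.
The best (smallest) of these is 0.

0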